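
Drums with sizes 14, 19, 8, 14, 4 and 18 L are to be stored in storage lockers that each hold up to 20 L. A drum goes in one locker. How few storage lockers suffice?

5

Total = 19 + 18 + 14 + 14 + 8 + 4 = 77 L.
Lower bound: ⌈77/20⌉ = 4 storage lockers.
A packing using 5 storage lockers:
  locker 1: 19 = 19
  locker 2: 18 = 18
  locker 3: 14 + 4 = 18
  locker 4: 14 = 14
  locker 5: 8 = 8
No arrangement into 4 storage lockers stays within capacity, so 5 is optimal.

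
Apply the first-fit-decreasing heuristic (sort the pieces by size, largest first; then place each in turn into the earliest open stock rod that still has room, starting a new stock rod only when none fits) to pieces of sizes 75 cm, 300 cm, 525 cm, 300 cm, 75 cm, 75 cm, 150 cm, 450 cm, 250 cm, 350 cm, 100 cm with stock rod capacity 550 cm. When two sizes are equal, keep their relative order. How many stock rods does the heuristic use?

Sorted descending: 525, 450, 350, 300, 300, 250, 150, 100, 75, 75, 75.
  525 → stock rod 1 (new)  [load 525/550]
  450 → stock rod 2 (new)  [load 450/550]
  350 → stock rod 3 (new)  [load 350/550]
  300 → stock rod 4 (new)  [load 300/550]
  300 → stock rod 5 (new)  [load 300/550]
  250 → stock rod 4  [load 550/550]
  150 → stock rod 3  [load 500/550]
  100 → stock rod 2  [load 550/550]
  75 → stock rod 5  [load 375/550]
  75 → stock rod 5  [load 450/550]
  75 → stock rod 5  [load 525/550]
5 stock rods opened.

5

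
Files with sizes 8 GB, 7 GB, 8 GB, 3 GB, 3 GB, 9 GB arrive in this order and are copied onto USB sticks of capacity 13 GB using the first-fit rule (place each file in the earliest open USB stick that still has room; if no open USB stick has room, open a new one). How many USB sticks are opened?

  8 → USB stick 1 (new)  [load 8/13]
  7 → USB stick 2 (new)  [load 7/13]
  8 → USB stick 3 (new)  [load 8/13]
  3 → USB stick 1  [load 11/13]
  3 → USB stick 2  [load 10/13]
  9 → USB stick 4 (new)  [load 9/13]
4 USB sticks opened.

4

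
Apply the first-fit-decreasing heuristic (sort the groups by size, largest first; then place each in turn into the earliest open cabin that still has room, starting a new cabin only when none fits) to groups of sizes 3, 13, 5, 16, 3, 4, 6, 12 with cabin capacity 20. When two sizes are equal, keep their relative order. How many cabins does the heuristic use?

4

Sorted descending: 16, 13, 12, 6, 5, 4, 3, 3.
  16 → cabin 1 (new)  [load 16/20]
  13 → cabin 2 (new)  [load 13/20]
  12 → cabin 3 (new)  [load 12/20]
  6 → cabin 2  [load 19/20]
  5 → cabin 3  [load 17/20]
  4 → cabin 1  [load 20/20]
  3 → cabin 3  [load 20/20]
  3 → cabin 4 (new)  [load 3/20]
4 cabins opened.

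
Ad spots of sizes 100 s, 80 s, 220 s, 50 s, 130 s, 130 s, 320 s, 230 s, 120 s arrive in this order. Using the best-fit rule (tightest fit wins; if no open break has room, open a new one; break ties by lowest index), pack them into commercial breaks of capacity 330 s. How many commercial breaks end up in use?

5

  100 → break 1 (new)  [load 100/330]
  80 → break 1  [load 180/330]
  220 → break 2 (new)  [load 220/330]
  50 → break 2  [load 270/330]
  130 → break 1  [load 310/330]
  130 → break 3 (new)  [load 130/330]
  320 → break 4 (new)  [load 320/330]
  230 → break 5 (new)  [load 230/330]
  120 → break 3  [load 250/330]
5 commercial breaks opened.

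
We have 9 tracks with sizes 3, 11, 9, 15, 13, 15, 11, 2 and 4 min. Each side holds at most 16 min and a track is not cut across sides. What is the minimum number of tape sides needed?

Total = 15 + 15 + 13 + 11 + 11 + 9 + 4 + 3 + 2 = 83 min.
Lower bound: ⌈83/16⌉ = 6 tape sides.
A packing using 6 tape sides:
  side 1: 15 = 15
  side 2: 15 = 15
  side 3: 13 + 3 = 16
  side 4: 11 + 4 = 15
  side 5: 11 + 2 = 13
  side 6: 9 = 9
This matches the lower bound, so 6 is optimal.

6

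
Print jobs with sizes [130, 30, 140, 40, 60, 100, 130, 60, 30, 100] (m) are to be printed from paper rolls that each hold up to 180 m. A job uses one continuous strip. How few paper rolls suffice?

5

Total = 140 + 130 + 130 + 100 + 100 + 60 + 60 + 40 + 30 + 30 = 820 m.
Lower bound: ⌈820/180⌉ = 5 paper rolls.
A packing using 5 paper rolls:
  roll 1: 140 + 40 = 180
  roll 2: 130 + 30 = 160
  roll 3: 130 + 30 = 160
  roll 4: 100 + 60 = 160
  roll 5: 100 + 60 = 160
This matches the lower bound, so 5 is optimal.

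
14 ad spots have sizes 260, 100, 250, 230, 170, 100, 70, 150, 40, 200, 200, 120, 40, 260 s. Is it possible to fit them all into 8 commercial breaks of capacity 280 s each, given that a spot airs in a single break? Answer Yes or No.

No

Total = 2190 s; ⌈2190/280⌉ = 8.
The bound of 8 does not rule out 8, but exhaustive search shows no assignment into 8 commercial breaks of capacity 280 s exists — the minimum is 9.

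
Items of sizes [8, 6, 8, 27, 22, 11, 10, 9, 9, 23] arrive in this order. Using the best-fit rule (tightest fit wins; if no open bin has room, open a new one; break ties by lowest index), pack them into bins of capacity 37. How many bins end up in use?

  8 → bin 1 (new)  [load 8/37]
  6 → bin 1  [load 14/37]
  8 → bin 1  [load 22/37]
  27 → bin 2 (new)  [load 27/37]
  22 → bin 3 (new)  [load 22/37]
  11 → bin 1  [load 33/37]
  10 → bin 2  [load 37/37]
  9 → bin 3  [load 31/37]
  9 → bin 4 (new)  [load 9/37]
  23 → bin 4  [load 32/37]
4 bins opened.

4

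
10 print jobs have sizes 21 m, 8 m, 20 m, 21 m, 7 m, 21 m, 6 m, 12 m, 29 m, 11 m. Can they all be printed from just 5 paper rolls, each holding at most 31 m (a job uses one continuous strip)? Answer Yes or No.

Total = 156 m; ⌈156/31⌉ = 6.
At least 6 paper rolls are required, but only 5 are allowed.

No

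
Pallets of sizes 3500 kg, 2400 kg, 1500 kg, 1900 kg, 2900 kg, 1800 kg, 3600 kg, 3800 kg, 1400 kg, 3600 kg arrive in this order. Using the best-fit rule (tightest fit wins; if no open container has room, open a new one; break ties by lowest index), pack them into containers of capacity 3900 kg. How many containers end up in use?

8

  3500 → container 1 (new)  [load 3500/3900]
  2400 → container 2 (new)  [load 2400/3900]
  1500 → container 2  [load 3900/3900]
  1900 → container 3 (new)  [load 1900/3900]
  2900 → container 4 (new)  [load 2900/3900]
  1800 → container 3  [load 3700/3900]
  3600 → container 5 (new)  [load 3600/3900]
  3800 → container 6 (new)  [load 3800/3900]
  1400 → container 7 (new)  [load 1400/3900]
  3600 → container 8 (new)  [load 3600/3900]
8 containers opened.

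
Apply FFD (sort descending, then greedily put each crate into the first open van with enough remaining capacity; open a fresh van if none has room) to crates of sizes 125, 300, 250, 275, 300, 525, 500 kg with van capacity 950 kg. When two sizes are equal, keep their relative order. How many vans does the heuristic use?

3

Sorted descending: 525, 500, 300, 300, 275, 250, 125.
  525 → van 1 (new)  [load 525/950]
  500 → van 2 (new)  [load 500/950]
  300 → van 1  [load 825/950]
  300 → van 2  [load 800/950]
  275 → van 3 (new)  [load 275/950]
  250 → van 3  [load 525/950]
  125 → van 1  [load 950/950]
3 vans opened.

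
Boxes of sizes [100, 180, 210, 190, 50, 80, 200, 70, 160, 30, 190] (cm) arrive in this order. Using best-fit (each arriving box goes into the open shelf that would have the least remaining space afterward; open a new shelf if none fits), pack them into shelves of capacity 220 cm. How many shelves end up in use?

  100 → shelf 1 (new)  [load 100/220]
  180 → shelf 2 (new)  [load 180/220]
  210 → shelf 3 (new)  [load 210/220]
  190 → shelf 4 (new)  [load 190/220]
  50 → shelf 1  [load 150/220]
  80 → shelf 5 (new)  [load 80/220]
  200 → shelf 6 (new)  [load 200/220]
  70 → shelf 1  [load 220/220]
  160 → shelf 7 (new)  [load 160/220]
  30 → shelf 4  [load 220/220]
  190 → shelf 8 (new)  [load 190/220]
8 shelves opened.

8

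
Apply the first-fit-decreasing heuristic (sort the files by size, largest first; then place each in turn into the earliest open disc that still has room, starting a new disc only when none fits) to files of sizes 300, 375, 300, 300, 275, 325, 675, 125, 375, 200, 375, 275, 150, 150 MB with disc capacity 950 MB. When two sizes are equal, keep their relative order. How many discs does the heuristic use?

5

Sorted descending: 675, 375, 375, 375, 325, 300, 300, 300, 275, 275, 200, 150, 150, 125.
  675 → disc 1 (new)  [load 675/950]
  375 → disc 2 (new)  [load 375/950]
  375 → disc 2  [load 750/950]
  375 → disc 3 (new)  [load 375/950]
  325 → disc 3  [load 700/950]
  300 → disc 4 (new)  [load 300/950]
  300 → disc 4  [load 600/950]
  300 → disc 4  [load 900/950]
  275 → disc 1  [load 950/950]
  275 → disc 5 (new)  [load 275/950]
  200 → disc 2  [load 950/950]
  150 → disc 3  [load 850/950]
  150 → disc 5  [load 425/950]
  125 → disc 5  [load 550/950]
5 discs opened.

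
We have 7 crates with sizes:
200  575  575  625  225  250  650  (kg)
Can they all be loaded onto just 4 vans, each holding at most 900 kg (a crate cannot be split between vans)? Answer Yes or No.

A valid assignment using 4 vans:
  van 1: 650 + 250 = 900
  van 2: 625 + 225 = 850
  van 3: 575 + 200 = 775
  van 4: 575 = 575
Every load is within 900 kg, so 4 vans suffice.

Yes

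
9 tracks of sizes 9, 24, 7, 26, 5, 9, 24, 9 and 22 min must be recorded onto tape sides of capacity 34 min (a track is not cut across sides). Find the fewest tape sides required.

5

Total = 26 + 24 + 24 + 22 + 9 + 9 + 9 + 7 + 5 = 135 min.
Lower bound: ⌈135/34⌉ = 4 tape sides.
A packing using 5 tape sides:
  side 1: 26 + 7 = 33
  side 2: 24 + 9 = 33
  side 3: 24 + 9 = 33
  side 4: 22 + 9 = 31
  side 5: 5 = 5
No arrangement into 4 tape sides stays within capacity, so 5 is optimal.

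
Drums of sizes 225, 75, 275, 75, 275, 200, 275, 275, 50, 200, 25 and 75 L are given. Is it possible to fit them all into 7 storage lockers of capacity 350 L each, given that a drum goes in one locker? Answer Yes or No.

Yes

A valid assignment using 7 storage lockers:
  locker 1: 275 + 75 = 350
  locker 2: 275 + 75 = 350
  locker 3: 275 + 75 = 350
  locker 4: 275 + 50 + 25 = 350
  locker 5: 225 = 225
  locker 6: 200 = 200
  locker 7: 200 = 200
Every load is within 350 L, so 7 storage lockers suffice.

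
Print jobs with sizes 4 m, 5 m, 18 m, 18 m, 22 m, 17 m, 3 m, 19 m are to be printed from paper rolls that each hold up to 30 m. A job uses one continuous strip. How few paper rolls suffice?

5

Total = 22 + 19 + 18 + 18 + 17 + 5 + 4 + 3 = 106 m.
Lower bound: ⌈106/30⌉ = 4 paper rolls.
Also, 5 print jobs each exceed 15 m, and no two of those can share a roll, so at least 5 paper rolls are needed.
A packing using 5 paper rolls:
  roll 1: 22 + 5 + 3 = 30
  roll 2: 19 + 4 = 23
  roll 3: 18 = 18
  roll 4: 18 = 18
  roll 5: 17 = 17
This matches the lower bound, so 5 is optimal.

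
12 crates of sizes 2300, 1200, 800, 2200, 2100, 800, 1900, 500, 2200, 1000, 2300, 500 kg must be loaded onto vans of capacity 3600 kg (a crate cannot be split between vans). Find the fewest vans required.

Total = 2300 + 2300 + 2200 + 2200 + 2100 + 1900 + 1200 + 1000 + 800 + 800 + 500 + 500 = 17800 kg.
Lower bound: ⌈17800/3600⌉ = 5 vans.
Also, 6 crates each exceed 1800 kg, and no two of those can share a van, so at least 6 vans are needed.
A packing using 6 vans:
  van 1: 2300 + 1200 = 3500
  van 2: 2300 + 1000 = 3300
  van 3: 2200 + 800 + 500 = 3500
  van 4: 2200 + 800 + 500 = 3500
  van 5: 2100 = 2100
  van 6: 1900 = 1900
This matches the lower bound, so 6 is optimal.

6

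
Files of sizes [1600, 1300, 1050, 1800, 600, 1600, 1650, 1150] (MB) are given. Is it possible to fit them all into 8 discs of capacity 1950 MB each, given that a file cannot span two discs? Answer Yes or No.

A valid assignment using 7 discs:
  disc 1: 1800 = 1800
  disc 2: 1650 = 1650
  disc 3: 1600 = 1600
  disc 4: 1600 = 1600
  disc 5: 1300 + 600 = 1900
  disc 6: 1150 = 1150
  disc 7: 1050 = 1050
That uses only 7 ≤ 8, so 8 discs are enough.

Yes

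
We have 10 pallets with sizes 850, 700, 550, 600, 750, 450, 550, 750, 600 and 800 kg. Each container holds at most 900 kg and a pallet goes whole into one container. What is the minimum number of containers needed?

10

Total = 850 + 800 + 750 + 750 + 700 + 600 + 600 + 550 + 550 + 450 = 6600 kg.
Lower bound: ⌈6600/900⌉ = 8 containers.
Also, 9 pallets each exceed 450 kg, and no two of those can share a container, so at least 9 containers are needed.
A packing using 10 containers:
  container 1: 850 = 850
  container 2: 800 = 800
  container 3: 750 = 750
  container 4: 750 = 750
  container 5: 700 = 700
  container 6: 600 = 600
  container 7: 600 = 600
  container 8: 550 = 550
  container 9: 550 = 550
  container 10: 450 = 450
No arrangement into 9 containers stays within capacity, so 10 is optimal.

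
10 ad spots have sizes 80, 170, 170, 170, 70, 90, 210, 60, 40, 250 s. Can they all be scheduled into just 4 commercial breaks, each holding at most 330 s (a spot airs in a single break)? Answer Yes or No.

Total = 1310 s; ⌈1310/330⌉ = 4.
5 ad spots each exceed half the capacity and cannot share a break, forcing at least 5 commercial breaks.
At least 5 commercial breaks are required, but only 4 are allowed.

No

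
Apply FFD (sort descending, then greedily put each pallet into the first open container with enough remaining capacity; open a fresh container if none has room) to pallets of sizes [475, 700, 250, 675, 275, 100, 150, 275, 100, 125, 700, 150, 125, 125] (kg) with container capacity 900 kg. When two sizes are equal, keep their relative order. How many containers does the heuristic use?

5

Sorted descending: 700, 700, 675, 475, 275, 275, 250, 150, 150, 125, 125, 125, 100, 100.
  700 → container 1 (new)  [load 700/900]
  700 → container 2 (new)  [load 700/900]
  675 → container 3 (new)  [load 675/900]
  475 → container 4 (new)  [load 475/900]
  275 → container 4  [load 750/900]
  275 → container 5 (new)  [load 275/900]
  250 → container 5  [load 525/900]
  150 → container 1  [load 850/900]
  150 → container 2  [load 850/900]
  125 → container 3  [load 800/900]
  125 → container 4  [load 875/900]
  125 → container 5  [load 650/900]
  100 → container 3  [load 900/900]
  100 → container 5  [load 750/900]
5 containers opened.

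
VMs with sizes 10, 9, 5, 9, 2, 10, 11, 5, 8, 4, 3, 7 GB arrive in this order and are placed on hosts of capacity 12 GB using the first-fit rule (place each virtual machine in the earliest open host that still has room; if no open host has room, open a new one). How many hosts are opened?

  10 → host 1 (new)  [load 10/12]
  9 → host 2 (new)  [load 9/12]
  5 → host 3 (new)  [load 5/12]
  9 → host 4 (new)  [load 9/12]
  2 → host 1  [load 12/12]
  10 → host 5 (new)  [load 10/12]
  11 → host 6 (new)  [load 11/12]
  5 → host 3  [load 10/12]
  8 → host 7 (new)  [load 8/12]
  4 → host 7  [load 12/12]
  3 → host 2  [load 12/12]
  7 → host 8 (new)  [load 7/12]
8 hosts opened.

8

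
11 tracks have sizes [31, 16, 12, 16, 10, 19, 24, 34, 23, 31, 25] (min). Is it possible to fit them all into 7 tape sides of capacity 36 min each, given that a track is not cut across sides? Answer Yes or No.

No

Total = 241 min; ⌈241/36⌉ = 7.
The bound of 7 does not rule out 7, but exhaustive search shows no assignment into 7 tape sides of capacity 36 min exists — the minimum is 8.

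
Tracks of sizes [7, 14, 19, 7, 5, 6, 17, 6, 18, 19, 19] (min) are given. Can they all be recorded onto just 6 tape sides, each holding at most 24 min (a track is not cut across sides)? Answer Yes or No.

No

Total = 137 min; ⌈137/24⌉ = 6.
The bound of 6 does not rule out 6, but exhaustive search shows no assignment into 6 tape sides of capacity 24 min exists — the minimum is 7.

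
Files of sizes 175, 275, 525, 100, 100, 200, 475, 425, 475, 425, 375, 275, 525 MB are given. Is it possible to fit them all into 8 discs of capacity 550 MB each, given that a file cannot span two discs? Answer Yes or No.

No

Total = 4350 MB; ⌈4350/550⌉ = 8.
The bound of 8 does not rule out 8, but exhaustive search shows no assignment into 8 discs of capacity 550 MB exists — the minimum is 9.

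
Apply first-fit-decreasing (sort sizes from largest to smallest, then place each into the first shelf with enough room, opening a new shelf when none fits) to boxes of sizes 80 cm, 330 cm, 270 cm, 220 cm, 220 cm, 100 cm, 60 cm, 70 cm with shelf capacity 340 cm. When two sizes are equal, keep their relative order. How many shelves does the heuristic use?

Sorted descending: 330, 270, 220, 220, 100, 80, 70, 60.
  330 → shelf 1 (new)  [load 330/340]
  270 → shelf 2 (new)  [load 270/340]
  220 → shelf 3 (new)  [load 220/340]
  220 → shelf 4 (new)  [load 220/340]
  100 → shelf 3  [load 320/340]
  80 → shelf 4  [load 300/340]
  70 → shelf 2  [load 340/340]
  60 → shelf 5 (new)  [load 60/340]
5 shelves opened.

5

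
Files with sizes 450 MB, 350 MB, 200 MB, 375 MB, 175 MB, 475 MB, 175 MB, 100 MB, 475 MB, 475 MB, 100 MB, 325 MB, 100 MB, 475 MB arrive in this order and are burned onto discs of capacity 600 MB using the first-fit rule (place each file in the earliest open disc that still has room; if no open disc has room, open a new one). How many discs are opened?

  450 → disc 1 (new)  [load 450/600]
  350 → disc 2 (new)  [load 350/600]
  200 → disc 2  [load 550/600]
  375 → disc 3 (new)  [load 375/600]
  175 → disc 3  [load 550/600]
  475 → disc 4 (new)  [load 475/600]
  175 → disc 5 (new)  [load 175/600]
  100 → disc 1  [load 550/600]
  475 → disc 6 (new)  [load 475/600]
  475 → disc 7 (new)  [load 475/600]
  100 → disc 4  [load 575/600]
  325 → disc 5  [load 500/600]
  100 → disc 5  [load 600/600]
  475 → disc 8 (new)  [load 475/600]
8 discs opened.

8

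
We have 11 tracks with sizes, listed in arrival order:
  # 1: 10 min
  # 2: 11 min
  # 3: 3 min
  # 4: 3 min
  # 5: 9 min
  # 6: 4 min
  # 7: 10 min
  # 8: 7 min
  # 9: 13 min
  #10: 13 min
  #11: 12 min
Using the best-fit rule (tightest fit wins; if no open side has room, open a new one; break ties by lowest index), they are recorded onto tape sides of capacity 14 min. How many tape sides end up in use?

8

  10 → side 1 (new)  [load 10/14]
  11 → side 2 (new)  [load 11/14]
  3 → side 2  [load 14/14]
  3 → side 1  [load 13/14]
  9 → side 3 (new)  [load 9/14]
  4 → side 3  [load 13/14]
  10 → side 4 (new)  [load 10/14]
  7 → side 5 (new)  [load 7/14]
  13 → side 6 (new)  [load 13/14]
  13 → side 7 (new)  [load 13/14]
  12 → side 8 (new)  [load 12/14]
8 tape sides opened.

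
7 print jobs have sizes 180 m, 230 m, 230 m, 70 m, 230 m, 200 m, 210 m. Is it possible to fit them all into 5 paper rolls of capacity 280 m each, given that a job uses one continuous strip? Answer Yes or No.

No

Total = 1350 m; ⌈1350/280⌉ = 5.
6 print jobs each exceed half the capacity and cannot share a roll, forcing at least 6 paper rolls.
At least 6 paper rolls are required, but only 5 are allowed.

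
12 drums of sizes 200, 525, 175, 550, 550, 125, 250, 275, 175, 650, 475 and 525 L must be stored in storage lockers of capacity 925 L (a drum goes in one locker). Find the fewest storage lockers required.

6

Total = 650 + 550 + 550 + 525 + 525 + 475 + 275 + 250 + 200 + 175 + 175 + 125 = 4475 L.
Lower bound: ⌈4475/925⌉ = 5 storage lockers.
Also, 6 drums each exceed 925/2 L, and no two of those can share a locker, so at least 6 storage lockers are needed.
A packing using 6 storage lockers:
  locker 1: 650 + 275 = 925
  locker 2: 550 + 250 + 125 = 925
  locker 3: 550 + 200 + 175 = 925
  locker 4: 525 + 175 = 700
  locker 5: 525 = 525
  locker 6: 475 = 475
This matches the lower bound, so 6 is optimal.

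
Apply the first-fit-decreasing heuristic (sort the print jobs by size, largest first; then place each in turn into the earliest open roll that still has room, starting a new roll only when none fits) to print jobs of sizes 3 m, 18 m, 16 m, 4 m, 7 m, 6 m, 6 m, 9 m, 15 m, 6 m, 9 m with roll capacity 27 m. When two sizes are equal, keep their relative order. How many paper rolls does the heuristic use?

4

Sorted descending: 18, 16, 15, 9, 9, 7, 6, 6, 6, 4, 3.
  18 → roll 1 (new)  [load 18/27]
  16 → roll 2 (new)  [load 16/27]
  15 → roll 3 (new)  [load 15/27]
  9 → roll 1  [load 27/27]
  9 → roll 2  [load 25/27]
  7 → roll 3  [load 22/27]
  6 → roll 4 (new)  [load 6/27]
  6 → roll 4  [load 12/27]
  6 → roll 4  [load 18/27]
  4 → roll 3  [load 26/27]
  3 → roll 4  [load 21/27]
4 paper rolls opened.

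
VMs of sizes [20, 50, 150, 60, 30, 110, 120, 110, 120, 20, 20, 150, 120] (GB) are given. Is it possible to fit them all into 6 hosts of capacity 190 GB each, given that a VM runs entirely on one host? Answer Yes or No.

No

Total = 1080 GB; ⌈1080/190⌉ = 6.
7 VMs each exceed half the capacity and cannot share a host, forcing at least 7 hosts.
At least 7 hosts are required, but only 6 are allowed.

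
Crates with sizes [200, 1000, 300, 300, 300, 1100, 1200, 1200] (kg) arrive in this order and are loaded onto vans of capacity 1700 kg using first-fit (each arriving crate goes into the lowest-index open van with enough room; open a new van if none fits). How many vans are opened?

4

  200 → van 1 (new)  [load 200/1700]
  1000 → van 1  [load 1200/1700]
  300 → van 1  [load 1500/1700]
  300 → van 2 (new)  [load 300/1700]
  300 → van 2  [load 600/1700]
  1100 → van 2  [load 1700/1700]
  1200 → van 3 (new)  [load 1200/1700]
  1200 → van 4 (new)  [load 1200/1700]
4 vans opened.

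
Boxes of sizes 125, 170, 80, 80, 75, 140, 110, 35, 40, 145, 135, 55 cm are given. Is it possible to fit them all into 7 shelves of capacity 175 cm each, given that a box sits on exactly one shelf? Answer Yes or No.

Total = 1190 cm; ⌈1190/175⌉ = 7.
The bound of 7 does not rule out 7, but exhaustive search shows no assignment into 7 shelves of capacity 175 cm exists — the minimum is 8.

No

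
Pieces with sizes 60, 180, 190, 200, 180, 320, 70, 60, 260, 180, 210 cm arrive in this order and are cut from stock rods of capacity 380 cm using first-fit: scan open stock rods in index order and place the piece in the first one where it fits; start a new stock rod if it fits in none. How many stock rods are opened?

6

  60 → stock rod 1 (new)  [load 60/380]
  180 → stock rod 1  [load 240/380]
  190 → stock rod 2 (new)  [load 190/380]
  200 → stock rod 3 (new)  [load 200/380]
  180 → stock rod 2  [load 370/380]
  320 → stock rod 4 (new)  [load 320/380]
  70 → stock rod 1  [load 310/380]
  60 → stock rod 1  [load 370/380]
  260 → stock rod 5 (new)  [load 260/380]
  180 → stock rod 3  [load 380/380]
  210 → stock rod 6 (new)  [load 210/380]
6 stock rods opened.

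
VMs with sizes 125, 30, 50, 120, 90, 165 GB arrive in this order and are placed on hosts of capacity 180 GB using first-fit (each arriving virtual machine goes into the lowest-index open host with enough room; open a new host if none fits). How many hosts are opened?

  125 → host 1 (new)  [load 125/180]
  30 → host 1  [load 155/180]
  50 → host 2 (new)  [load 50/180]
  120 → host 2  [load 170/180]
  90 → host 3 (new)  [load 90/180]
  165 → host 4 (new)  [load 165/180]
4 hosts opened.

4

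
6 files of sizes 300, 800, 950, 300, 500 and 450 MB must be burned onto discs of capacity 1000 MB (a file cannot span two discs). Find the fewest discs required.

4

Total = 950 + 800 + 500 + 450 + 300 + 300 = 3300 MB.
Lower bound: ⌈3300/1000⌉ = 4 discs.
A packing using 4 discs:
  disc 1: 950 = 950
  disc 2: 800 = 800
  disc 3: 500 + 450 = 950
  disc 4: 300 + 300 = 600
This matches the lower bound, so 4 is optimal.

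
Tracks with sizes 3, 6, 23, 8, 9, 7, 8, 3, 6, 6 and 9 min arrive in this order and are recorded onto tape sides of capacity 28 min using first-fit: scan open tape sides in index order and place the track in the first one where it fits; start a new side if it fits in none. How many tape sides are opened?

  3 → side 1 (new)  [load 3/28]
  6 → side 1  [load 9/28]
  23 → side 2 (new)  [load 23/28]
  8 → side 1  [load 17/28]
  9 → side 1  [load 26/28]
  7 → side 3 (new)  [load 7/28]
  8 → side 3  [load 15/28]
  3 → side 2  [load 26/28]
  6 → side 3  [load 21/28]
  6 → side 3  [load 27/28]
  9 → side 4 (new)  [load 9/28]
4 tape sides opened.

4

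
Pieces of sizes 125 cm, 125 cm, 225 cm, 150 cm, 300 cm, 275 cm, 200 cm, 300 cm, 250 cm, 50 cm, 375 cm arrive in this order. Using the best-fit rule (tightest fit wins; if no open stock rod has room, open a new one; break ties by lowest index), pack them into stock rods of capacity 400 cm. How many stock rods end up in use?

  125 → stock rod 1 (new)  [load 125/400]
  125 → stock rod 1  [load 250/400]
  225 → stock rod 2 (new)  [load 225/400]
  150 → stock rod 1  [load 400/400]
  300 → stock rod 3 (new)  [load 300/400]
  275 → stock rod 4 (new)  [load 275/400]
  200 → stock rod 5 (new)  [load 200/400]
  300 → stock rod 6 (new)  [load 300/400]
  250 → stock rod 7 (new)  [load 250/400]
  50 → stock rod 3  [load 350/400]
  375 → stock rod 8 (new)  [load 375/400]
8 stock rods opened.

8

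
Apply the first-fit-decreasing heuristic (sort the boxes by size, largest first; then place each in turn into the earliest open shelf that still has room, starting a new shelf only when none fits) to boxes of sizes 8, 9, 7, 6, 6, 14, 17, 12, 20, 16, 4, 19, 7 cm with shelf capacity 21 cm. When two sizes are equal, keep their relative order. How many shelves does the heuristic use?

8

Sorted descending: 20, 19, 17, 16, 14, 12, 9, 8, 7, 7, 6, 6, 4.
  20 → shelf 1 (new)  [load 20/21]
  19 → shelf 2 (new)  [load 19/21]
  17 → shelf 3 (new)  [load 17/21]
  16 → shelf 4 (new)  [load 16/21]
  14 → shelf 5 (new)  [load 14/21]
  12 → shelf 6 (new)  [load 12/21]
  9 → shelf 6  [load 21/21]
  8 → shelf 7 (new)  [load 8/21]
  7 → shelf 5  [load 21/21]
  7 → shelf 7  [load 15/21]
  6 → shelf 7  [load 21/21]
  6 → shelf 8 (new)  [load 6/21]
  4 → shelf 3  [load 21/21]
8 shelves opened.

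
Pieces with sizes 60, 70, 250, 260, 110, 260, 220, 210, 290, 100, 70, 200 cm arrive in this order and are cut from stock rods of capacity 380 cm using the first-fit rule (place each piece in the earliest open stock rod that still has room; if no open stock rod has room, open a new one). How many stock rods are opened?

  60 → stock rod 1 (new)  [load 60/380]
  70 → stock rod 1  [load 130/380]
  250 → stock rod 1  [load 380/380]
  260 → stock rod 2 (new)  [load 260/380]
  110 → stock rod 2  [load 370/380]
  260 → stock rod 3 (new)  [load 260/380]
  220 → stock rod 4 (new)  [load 220/380]
  210 → stock rod 5 (new)  [load 210/380]
  290 → stock rod 6 (new)  [load 290/380]
  100 → stock rod 3  [load 360/380]
  70 → stock rod 4  [load 290/380]
  200 → stock rod 7 (new)  [load 200/380]
7 stock rods opened.

7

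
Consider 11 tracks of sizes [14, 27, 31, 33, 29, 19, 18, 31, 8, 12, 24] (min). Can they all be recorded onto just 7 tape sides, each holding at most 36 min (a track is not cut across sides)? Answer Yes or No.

No

Total = 246 min; ⌈246/36⌉ = 7.
The bound of 7 does not rule out 7, but exhaustive search shows no assignment into 7 tape sides of capacity 36 min exists — the minimum is 8.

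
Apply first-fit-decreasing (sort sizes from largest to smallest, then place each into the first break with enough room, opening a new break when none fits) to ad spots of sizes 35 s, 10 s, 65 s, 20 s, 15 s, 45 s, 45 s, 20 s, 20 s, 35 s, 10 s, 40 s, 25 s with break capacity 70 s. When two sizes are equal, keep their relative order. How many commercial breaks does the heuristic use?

6

Sorted descending: 65, 45, 45, 40, 35, 35, 25, 20, 20, 20, 15, 10, 10.
  65 → break 1 (new)  [load 65/70]
  45 → break 2 (new)  [load 45/70]
  45 → break 3 (new)  [load 45/70]
  40 → break 4 (new)  [load 40/70]
  35 → break 5 (new)  [load 35/70]
  35 → break 5  [load 70/70]
  25 → break 2  [load 70/70]
  20 → break 3  [load 65/70]
  20 → break 4  [load 60/70]
  20 → break 6 (new)  [load 20/70]
  15 → break 6  [load 35/70]
  10 → break 4  [load 70/70]
  10 → break 6  [load 45/70]
6 commercial breaks opened.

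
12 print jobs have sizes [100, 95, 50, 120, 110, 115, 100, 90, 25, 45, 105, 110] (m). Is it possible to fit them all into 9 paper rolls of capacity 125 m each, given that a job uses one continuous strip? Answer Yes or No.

No

Total = 1065 m; ⌈1065/125⌉ = 9.
The bound of 9 does not rule out 9, but exhaustive search shows no assignment into 9 paper rolls of capacity 125 m exists — the minimum is 10.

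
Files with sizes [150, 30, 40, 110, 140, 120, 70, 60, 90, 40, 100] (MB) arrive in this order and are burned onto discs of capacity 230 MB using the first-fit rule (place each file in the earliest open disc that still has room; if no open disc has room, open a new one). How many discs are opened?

  150 → disc 1 (new)  [load 150/230]
  30 → disc 1  [load 180/230]
  40 → disc 1  [load 220/230]
  110 → disc 2 (new)  [load 110/230]
  140 → disc 3 (new)  [load 140/230]
  120 → disc 2  [load 230/230]
  70 → disc 3  [load 210/230]
  60 → disc 4 (new)  [load 60/230]
  90 → disc 4  [load 150/230]
  40 → disc 4  [load 190/230]
  100 → disc 5 (new)  [load 100/230]
5 discs opened.

5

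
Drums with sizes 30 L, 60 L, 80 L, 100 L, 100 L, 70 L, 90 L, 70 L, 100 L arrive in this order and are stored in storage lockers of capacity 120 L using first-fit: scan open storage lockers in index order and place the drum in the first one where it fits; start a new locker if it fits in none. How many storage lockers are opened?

8

  30 → locker 1 (new)  [load 30/120]
  60 → locker 1  [load 90/120]
  80 → locker 2 (new)  [load 80/120]
  100 → locker 3 (new)  [load 100/120]
  100 → locker 4 (new)  [load 100/120]
  70 → locker 5 (new)  [load 70/120]
  90 → locker 6 (new)  [load 90/120]
  70 → locker 7 (new)  [load 70/120]
  100 → locker 8 (new)  [load 100/120]
8 storage lockers opened.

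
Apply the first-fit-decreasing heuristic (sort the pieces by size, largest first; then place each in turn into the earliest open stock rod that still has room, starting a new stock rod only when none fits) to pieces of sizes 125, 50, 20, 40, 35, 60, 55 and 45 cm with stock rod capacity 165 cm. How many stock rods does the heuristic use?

3

Sorted descending: 125, 60, 55, 50, 45, 40, 35, 20.
  125 → stock rod 1 (new)  [load 125/165]
  60 → stock rod 2 (new)  [load 60/165]
  55 → stock rod 2  [load 115/165]
  50 → stock rod 2  [load 165/165]
  45 → stock rod 3 (new)  [load 45/165]
  40 → stock rod 1  [load 165/165]
  35 → stock rod 3  [load 80/165]
  20 → stock rod 3  [load 100/165]
3 stock rods opened.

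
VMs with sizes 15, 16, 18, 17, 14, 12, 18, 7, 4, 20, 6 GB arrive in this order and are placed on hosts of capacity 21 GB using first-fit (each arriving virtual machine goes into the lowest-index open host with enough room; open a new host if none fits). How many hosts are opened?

8

  15 → host 1 (new)  [load 15/21]
  16 → host 2 (new)  [load 16/21]
  18 → host 3 (new)  [load 18/21]
  17 → host 4 (new)  [load 17/21]
  14 → host 5 (new)  [load 14/21]
  12 → host 6 (new)  [load 12/21]
  18 → host 7 (new)  [load 18/21]
  7 → host 5  [load 21/21]
  4 → host 1  [load 19/21]
  20 → host 8 (new)  [load 20/21]
  6 → host 6  [load 18/21]
8 hosts opened.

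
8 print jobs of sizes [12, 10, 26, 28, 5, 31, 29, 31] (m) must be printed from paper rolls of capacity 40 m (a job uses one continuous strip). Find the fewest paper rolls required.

5

Total = 31 + 31 + 29 + 28 + 26 + 12 + 10 + 5 = 172 m.
Lower bound: ⌈172/40⌉ = 5 paper rolls.
A packing using 5 paper rolls:
  roll 1: 31 + 5 = 36
  roll 2: 31 = 31
  roll 3: 29 + 10 = 39
  roll 4: 28 + 12 = 40
  roll 5: 26 = 26
This matches the lower bound, so 5 is optimal.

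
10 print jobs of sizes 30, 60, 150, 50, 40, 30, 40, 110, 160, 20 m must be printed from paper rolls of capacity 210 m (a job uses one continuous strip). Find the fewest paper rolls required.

Total = 160 + 150 + 110 + 60 + 50 + 40 + 40 + 30 + 30 + 20 = 690 m.
Lower bound: ⌈690/210⌉ = 4 paper rolls.
A packing using 4 paper rolls:
  roll 1: 160 + 50 = 210
  roll 2: 150 + 60 = 210
  roll 3: 110 + 40 + 40 + 20 = 210
  roll 4: 30 + 30 = 60
This matches the lower bound, so 4 is optimal.

4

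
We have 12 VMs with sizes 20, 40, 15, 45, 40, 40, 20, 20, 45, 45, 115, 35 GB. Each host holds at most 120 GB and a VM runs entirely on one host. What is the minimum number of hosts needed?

Total = 115 + 45 + 45 + 45 + 40 + 40 + 40 + 35 + 20 + 20 + 20 + 15 = 480 GB.
Lower bound: ⌈480/120⌉ = 4 hosts.
A packing using 5 hosts:
  host 1: 115 = 115
  host 2: 45 + 45 + 20 = 110
  host 3: 45 + 40 + 35 = 120
  host 4: 40 + 40 + 20 + 20 = 120
  host 5: 15 = 15
No arrangement into 4 hosts stays within capacity, so 5 is optimal.

5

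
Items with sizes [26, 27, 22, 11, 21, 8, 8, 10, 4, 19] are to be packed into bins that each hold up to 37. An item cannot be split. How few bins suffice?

Total = 27 + 26 + 22 + 21 + 19 + 11 + 10 + 8 + 8 + 4 = 156.
Lower bound: ⌈156/37⌉ = 5 bins.
A packing using 5 bins:
  bin 1: 27 + 10 = 37
  bin 2: 26 + 11 = 37
  bin 3: 22 + 8 + 4 = 34
  bin 4: 21 + 8 = 29
  bin 5: 19 = 19
This matches the lower bound, so 5 is optimal.

5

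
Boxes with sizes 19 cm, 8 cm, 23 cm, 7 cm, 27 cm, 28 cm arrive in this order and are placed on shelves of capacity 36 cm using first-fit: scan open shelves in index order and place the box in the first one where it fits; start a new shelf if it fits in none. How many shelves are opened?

  19 → shelf 1 (new)  [load 19/36]
  8 → shelf 1  [load 27/36]
  23 → shelf 2 (new)  [load 23/36]
  7 → shelf 1  [load 34/36]
  27 → shelf 3 (new)  [load 27/36]
  28 → shelf 4 (new)  [load 28/36]
4 shelves opened.

4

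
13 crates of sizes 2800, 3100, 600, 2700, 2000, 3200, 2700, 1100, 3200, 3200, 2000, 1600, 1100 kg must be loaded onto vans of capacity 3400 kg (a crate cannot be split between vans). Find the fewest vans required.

10

Total = 3200 + 3200 + 3200 + 3100 + 2800 + 2700 + 2700 + 2000 + 2000 + 1600 + 1100 + 1100 + 600 = 29300 kg.
Lower bound: ⌈29300/3400⌉ = 9 vans.
A packing using 10 vans:
  van 1: 3200 = 3200
  van 2: 3200 = 3200
  van 3: 3200 = 3200
  van 4: 3100 = 3100
  van 5: 2800 + 600 = 3400
  van 6: 2700 = 2700
  van 7: 2700 = 2700
  van 8: 2000 + 1100 = 3100
  van 9: 2000 + 1100 = 3100
  van 10: 1600 = 1600
No arrangement into 9 vans stays within capacity, so 10 is optimal.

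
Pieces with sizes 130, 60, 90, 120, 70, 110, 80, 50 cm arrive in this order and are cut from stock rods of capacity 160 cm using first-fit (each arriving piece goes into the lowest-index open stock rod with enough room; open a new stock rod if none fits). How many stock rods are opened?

5

  130 → stock rod 1 (new)  [load 130/160]
  60 → stock rod 2 (new)  [load 60/160]
  90 → stock rod 2  [load 150/160]
  120 → stock rod 3 (new)  [load 120/160]
  70 → stock rod 4 (new)  [load 70/160]
  110 → stock rod 5 (new)  [load 110/160]
  80 → stock rod 4  [load 150/160]
  50 → stock rod 5  [load 160/160]
5 stock rods opened.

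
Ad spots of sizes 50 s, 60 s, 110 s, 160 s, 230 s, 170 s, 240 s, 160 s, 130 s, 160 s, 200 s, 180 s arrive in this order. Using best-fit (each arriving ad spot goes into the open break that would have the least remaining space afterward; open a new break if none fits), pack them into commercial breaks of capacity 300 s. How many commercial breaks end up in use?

  50 → break 1 (new)  [load 50/300]
  60 → break 1  [load 110/300]
  110 → break 1  [load 220/300]
  160 → break 2 (new)  [load 160/300]
  230 → break 3 (new)  [load 230/300]
  170 → break 4 (new)  [load 170/300]
  240 → break 5 (new)  [load 240/300]
  160 → break 6 (new)  [load 160/300]
  130 → break 4  [load 300/300]
  160 → break 7 (new)  [load 160/300]
  200 → break 8 (new)  [load 200/300]
  180 → break 9 (new)  [load 180/300]
9 commercial breaks opened.

9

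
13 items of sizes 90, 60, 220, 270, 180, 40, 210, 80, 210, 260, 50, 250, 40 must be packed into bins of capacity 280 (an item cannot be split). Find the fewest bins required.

Total = 270 + 260 + 250 + 220 + 210 + 210 + 180 + 90 + 80 + 60 + 50 + 40 + 40 = 1960.
Lower bound: ⌈1960/280⌉ = 7 bins.
A packing using 8 bins:
  bin 1: 270 = 270
  bin 2: 260 = 260
  bin 3: 250 = 250
  bin 4: 220 + 60 = 280
  bin 5: 210 + 50 = 260
  bin 6: 210 + 40 = 250
  bin 7: 180 + 90 = 270
  bin 8: 80 + 40 = 120
No arrangement into 7 bins stays within capacity, so 8 is optimal.

8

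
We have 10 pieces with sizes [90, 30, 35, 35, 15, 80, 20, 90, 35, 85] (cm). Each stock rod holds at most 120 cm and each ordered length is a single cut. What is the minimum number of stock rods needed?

5

Total = 90 + 90 + 85 + 80 + 35 + 35 + 35 + 30 + 20 + 15 = 515 cm.
Lower bound: ⌈515/120⌉ = 5 stock rods.
A packing using 5 stock rods:
  stock rod 1: 90 + 30 = 120
  stock rod 2: 90 + 20 = 110
  stock rod 3: 85 + 35 = 120
  stock rod 4: 80 + 35 = 115
  stock rod 5: 35 + 15 = 50
This matches the lower bound, so 5 is optimal.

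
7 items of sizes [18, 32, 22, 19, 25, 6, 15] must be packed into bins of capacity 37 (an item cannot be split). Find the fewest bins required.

4

Total = 32 + 25 + 22 + 19 + 18 + 15 + 6 = 137.
Lower bound: ⌈137/37⌉ = 4 bins.
A packing using 4 bins:
  bin 1: 32 = 32
  bin 2: 25 + 6 = 31
  bin 3: 22 + 15 = 37
  bin 4: 19 + 18 = 37
This matches the lower bound, so 4 is optimal.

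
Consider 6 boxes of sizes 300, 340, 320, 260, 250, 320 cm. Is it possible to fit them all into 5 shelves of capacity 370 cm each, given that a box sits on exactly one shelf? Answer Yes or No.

Total = 1790 cm; ⌈1790/370⌉ = 5.
6 boxes each exceed half the capacity and cannot share a shelf, forcing at least 6 shelves.
At least 6 shelves are required, but only 5 are allowed.

No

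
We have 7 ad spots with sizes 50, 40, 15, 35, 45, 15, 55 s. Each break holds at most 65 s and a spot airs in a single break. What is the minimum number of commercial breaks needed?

5

Total = 55 + 50 + 45 + 40 + 35 + 15 + 15 = 255 s.
Lower bound: ⌈255/65⌉ = 4 commercial breaks.
Also, 5 ad spots each exceed 65/2 s, and no two of those can share a break, so at least 5 commercial breaks are needed.
A packing using 5 commercial breaks:
  break 1: 55 = 55
  break 2: 50 + 15 = 65
  break 3: 45 + 15 = 60
  break 4: 40 = 40
  break 5: 35 = 35
This matches the lower bound, so 5 is optimal.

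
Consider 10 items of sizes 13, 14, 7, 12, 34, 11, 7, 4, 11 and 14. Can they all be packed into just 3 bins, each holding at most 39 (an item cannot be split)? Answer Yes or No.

Total = 127; ⌈127/39⌉ = 4.
At least 4 bins are required, but only 3 are allowed.

No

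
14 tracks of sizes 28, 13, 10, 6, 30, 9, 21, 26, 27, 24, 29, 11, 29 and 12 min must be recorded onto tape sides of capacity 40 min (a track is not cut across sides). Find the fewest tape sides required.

Total = 30 + 29 + 29 + 28 + 27 + 26 + 24 + 21 + 13 + 12 + 11 + 10 + 9 + 6 = 275 min.
Lower bound: ⌈275/40⌉ = 7 tape sides.
Also, 8 tracks each exceed 20 min, and no two of those can share a side, so at least 8 tape sides are needed.
A packing using 8 tape sides:
  side 1: 30 + 10 = 40
  side 2: 29 + 11 = 40
  side 3: 29 + 9 = 38
  side 4: 28 + 12 = 40
  side 5: 27 + 13 = 40
  side 6: 26 + 6 = 32
  side 7: 24 = 24
  side 8: 21 = 21
This matches the lower bound, so 8 is optimal.

8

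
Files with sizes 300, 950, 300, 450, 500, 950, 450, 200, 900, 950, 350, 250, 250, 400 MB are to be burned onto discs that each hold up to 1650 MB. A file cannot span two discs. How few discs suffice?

Total = 950 + 950 + 950 + 900 + 500 + 450 + 450 + 400 + 350 + 300 + 300 + 250 + 250 + 200 = 7200 MB.
Lower bound: ⌈7200/1650⌉ = 5 discs.
A packing using 5 discs:
  disc 1: 950 + 500 + 200 = 1650
  disc 2: 950 + 450 + 250 = 1650
  disc 3: 950 + 450 + 250 = 1650
  disc 4: 900 + 400 + 350 = 1650
  disc 5: 300 + 300 = 600
This matches the lower bound, so 5 is optimal.

5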